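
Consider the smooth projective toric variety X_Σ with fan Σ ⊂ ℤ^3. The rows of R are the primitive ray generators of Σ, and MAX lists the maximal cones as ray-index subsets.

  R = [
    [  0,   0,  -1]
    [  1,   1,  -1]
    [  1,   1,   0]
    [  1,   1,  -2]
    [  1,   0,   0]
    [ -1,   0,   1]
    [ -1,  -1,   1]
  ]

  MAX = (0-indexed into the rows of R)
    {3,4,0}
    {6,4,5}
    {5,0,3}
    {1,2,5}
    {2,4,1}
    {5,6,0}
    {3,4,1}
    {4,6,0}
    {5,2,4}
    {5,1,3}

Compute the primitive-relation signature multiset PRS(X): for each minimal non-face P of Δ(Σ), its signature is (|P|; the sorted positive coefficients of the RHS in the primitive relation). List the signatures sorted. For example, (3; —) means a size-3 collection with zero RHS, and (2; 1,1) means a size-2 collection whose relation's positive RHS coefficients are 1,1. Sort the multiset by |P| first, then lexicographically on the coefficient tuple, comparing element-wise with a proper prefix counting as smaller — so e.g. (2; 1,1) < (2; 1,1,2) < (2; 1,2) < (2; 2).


9 minimal non-faces of Δ(Σ) (on 7 rays):

  P={1,6}:  v_{1} + v_{6} = 0 — sig = (2; —)
  P={0,1}:  v_{0} + v_{1} = v_{3} — sig = (2; 1)
  P={0,2}:  v_{0} + v_{2} = v_{1} — sig = (2; 1)
  P={3,6}:  v_{3} + v_{6} = v_{0} — sig = (2; 1)
  P={2,6}:  v_{2} + v_{6} = v_{4} + v_{5} — sig = (2; 1,1)
  P={2,3}:  v_{2} + v_{3} = 2·v_{1} — sig = (2; 2)
  P={0,4,5}:  v_{0} + v_{4} + v_{5} = 0 — sig = (3; —)
  P={1,4,5}:  v_{1} + v_{4} + v_{5} = v_{2} — sig = (3; 1)
  P={3,4,5}:  v_{3} + v_{4} + v_{5} = v_{1} — sig = (3; 1)

so the primitive-relation signature multiset is
    (2; —)
    (2; 1)
    (2; 1)
    (2; 1)
    (2; 1,1)
    (2; 2)
    (3; —)
    (3; 1)
    (3; 1)


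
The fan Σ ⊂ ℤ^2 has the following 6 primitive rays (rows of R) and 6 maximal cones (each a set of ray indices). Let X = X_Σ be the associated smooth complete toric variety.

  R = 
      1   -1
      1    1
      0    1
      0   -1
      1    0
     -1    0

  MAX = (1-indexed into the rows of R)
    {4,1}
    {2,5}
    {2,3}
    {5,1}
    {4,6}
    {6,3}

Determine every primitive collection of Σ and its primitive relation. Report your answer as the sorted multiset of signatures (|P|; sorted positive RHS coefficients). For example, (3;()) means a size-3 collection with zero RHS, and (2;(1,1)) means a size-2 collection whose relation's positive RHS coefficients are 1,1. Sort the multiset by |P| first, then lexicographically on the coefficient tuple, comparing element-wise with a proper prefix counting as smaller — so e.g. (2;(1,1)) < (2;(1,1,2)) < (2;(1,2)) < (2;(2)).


9 collections generate NE(X_Σ); each relation:

  P={3,4}:  v_{3} + v_{4} = 0  →  sig = (2;())
  P={5,6}:  v_{5} + v_{6} = 0  →  sig = (2;())
  P={1,3}:  v_{1} + v_{3} = v_{5}  →  sig = (2;(1))
  P={1,6}:  v_{1} + v_{6} = v_{4}  →  sig = (2;(1))
  P={2,4}:  v_{2} + v_{4} = v_{5}  →  sig = (2;(1))
  P={2,6}:  v_{2} + v_{6} = v_{3}  →  sig = (2;(1))
  P={3,5}:  v_{3} + v_{5} = v_{2}  →  sig = (2;(1))
  P={4,5}:  v_{4} + v_{5} = v_{1}  →  sig = (2;(1))
  P={1,2}:  v_{1} + v_{2} = 2·v_{5}  →  sig = (2;(2))

Sorted signature multiset PRS(X):
[(2;()), (2;()), (2;(1)), (2;(1)), (2;(1)), (2;(1)), (2;(1)), (2;(1)), (2;(2))]


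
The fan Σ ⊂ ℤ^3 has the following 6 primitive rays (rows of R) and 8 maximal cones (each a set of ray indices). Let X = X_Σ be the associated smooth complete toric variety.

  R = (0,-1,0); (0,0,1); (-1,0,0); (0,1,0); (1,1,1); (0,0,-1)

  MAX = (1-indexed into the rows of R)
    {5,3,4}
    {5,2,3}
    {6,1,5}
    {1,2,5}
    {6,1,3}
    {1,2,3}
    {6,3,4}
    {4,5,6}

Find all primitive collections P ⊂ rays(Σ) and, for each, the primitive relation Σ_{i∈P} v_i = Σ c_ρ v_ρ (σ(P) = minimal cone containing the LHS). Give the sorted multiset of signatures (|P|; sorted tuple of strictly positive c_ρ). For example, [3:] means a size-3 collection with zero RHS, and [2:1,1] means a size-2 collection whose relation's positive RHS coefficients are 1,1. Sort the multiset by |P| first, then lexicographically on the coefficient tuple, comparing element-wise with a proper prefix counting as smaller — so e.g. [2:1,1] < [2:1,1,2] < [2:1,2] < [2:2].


5 collections generate NE(X_Σ); each relation:

  • {1,4}:  v_{1} + v_{4} = 0  ⟹  sig = [2:]
  • {2,6}:  v_{2} + v_{6} = 0  ⟹  sig = [2:]
  • {2,4}:  v_{2} + v_{4} = v_{3} + v_{5}  ⟹  sig = [2:1,1]
  • {1,3,5}:  v_{1} + v_{3} + v_{5} = v_{2}  ⟹  sig = [3:1]
  • {3,5,6}:  v_{3} + v_{5} + v_{6} = v_{4}  ⟹  sig = [3:1]

Sorted signature multiset PRS(X):
    [2:]
    [2:]
    [2:1,1]
    [3:1]
    [3:1]


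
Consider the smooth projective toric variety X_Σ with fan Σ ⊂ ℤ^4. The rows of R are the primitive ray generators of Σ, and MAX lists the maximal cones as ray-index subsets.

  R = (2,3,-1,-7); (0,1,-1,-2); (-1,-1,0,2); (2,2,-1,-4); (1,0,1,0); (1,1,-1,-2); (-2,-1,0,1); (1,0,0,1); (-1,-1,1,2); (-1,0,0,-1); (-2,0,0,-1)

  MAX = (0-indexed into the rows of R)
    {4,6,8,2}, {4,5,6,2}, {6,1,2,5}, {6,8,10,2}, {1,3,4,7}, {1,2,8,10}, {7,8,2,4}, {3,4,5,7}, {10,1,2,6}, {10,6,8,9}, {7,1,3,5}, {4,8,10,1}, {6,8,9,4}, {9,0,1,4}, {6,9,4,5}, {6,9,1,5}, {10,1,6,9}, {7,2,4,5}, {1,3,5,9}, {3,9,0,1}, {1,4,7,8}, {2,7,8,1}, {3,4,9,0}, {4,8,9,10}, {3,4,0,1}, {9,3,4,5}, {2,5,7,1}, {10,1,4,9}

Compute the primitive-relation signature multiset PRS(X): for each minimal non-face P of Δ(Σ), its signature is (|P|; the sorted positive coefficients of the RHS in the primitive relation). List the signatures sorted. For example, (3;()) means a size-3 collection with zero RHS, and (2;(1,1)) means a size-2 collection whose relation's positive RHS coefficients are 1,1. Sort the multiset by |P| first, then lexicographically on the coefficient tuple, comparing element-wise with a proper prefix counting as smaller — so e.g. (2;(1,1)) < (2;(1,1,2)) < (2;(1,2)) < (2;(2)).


Minimal non-faces — 24 found among 11 rays, 28 max cones:

  P = {5,8}:  v_{5} + v_{8} = 0  ⟹  sig = (2;())
  P = {7,9}:  v_{7} + v_{9} = 0  ⟹  sig = (2;())
  P = {2,3}:  v_{2} + v_{3} = v_{5}  ⟹  sig = (2;(1))
  P = {2,9}:  v_{2} + v_{9} = v_{6}  ⟹  sig = (2;(1))
  P = {6,7}:  v_{6} + v_{7} = v_{2}  ⟹  sig = (2;(1))
  P = {0,2}:  v_{0} + v_{2} = v_{3} + v_{9}  ⟹  sig = (2;(1,1))
  P = {3,6}:  v_{3} + v_{6} = v_{5} + v_{9}  ⟹  sig = (2;(1,1))
  P = {3,8}:  v_{3} + v_{8} = v_{1} + v_{4}  ⟹  sig = (2;(1,1))
  P = {5,10}:  v_{5} + v_{10} = v_{1} + v_{9}  ⟹  sig = (2;(1,1))
  P = {7,10}:  v_{7} + v_{10} = v_{1} + v_{8}  ⟹  sig = (2;(1,1))
  P = {0,7}:  v_{0} + v_{7} = v_{1} + v_{3} + v_{4}  ⟹  sig = (2;(1,1,1))
  P = {3,10}:  v_{3} + v_{10} = 2·v_{1} + v_{4} + v_{9}  ⟹  sig = (2;(1,1,2))
  P = {0,5}:  v_{0} + v_{5} = 2·v_{3} + v_{9}  ⟹  sig = (2;(1,2))
  P = {0,6}:  v_{0} + v_{6} = v_{3} + 2·v_{9}  ⟹  sig = (2;(1,2))
  P = {0,8}:  v_{0} + v_{8} = 2·v_{1} + 2·v_{4} + v_{9}  ⟹  sig = (2;(1,2,2))
  P = {0,10}:  v_{0} + v_{10} = 3·v_{1} + 2·v_{4} + 2·v_{9}  ⟹  sig = (2;(2,2,3))
  P = {1,2,4}:  v_{1} + v_{2} + v_{4} = 0  ⟹  sig = (3;())
  P = {1,4,5}:  v_{1} + v_{4} + v_{5} = v_{3}  ⟹  sig = (3;(1))
  P = {1,4,6}:  v_{1} + v_{4} + v_{6} = v_{9}  ⟹  sig = (3;(1))
  P = {1,8,9}:  v_{1} + v_{8} + v_{9} = v_{10}  ⟹  sig = (3;(1))
  P = {1,6,8}:  v_{1} + v_{6} + v_{8} = v_{2} + v_{10}  ⟹  sig = (3;(1,1))
  P = {2,4,10}:  v_{2} + v_{4} + v_{10} = v_{8} + v_{9}  ⟹  sig = (3;(1,1))
  P = {4,6,10}:  v_{4} + v_{6} + v_{10} = v_{8} + 2·v_{9}  ⟹  sig = (3;(1,2))
  P = {1,3,4,9}:  v_{1} + v_{3} + v_{4} + v_{9} = v_{0}  ⟹  sig = (4;(1))

Hence PRS(X_Σ) =
    (2;())
    (2;())
    (2;(1))
    (2;(1))
    (2;(1))
    (2;(1,1))
    (2;(1,1))
    (2;(1,1))
    (2;(1,1))
    (2;(1,1))
    (2;(1,1,1))
    (2;(1,1,2))
    (2;(1,2))
    (2;(1,2))
    (2;(1,2,2))
    (2;(2,2,3))
    (3;())
    (3;(1))
    (3;(1))
    (3;(1))
    (3;(1,1))
    (3;(1,1))
    (3;(1,2))
    (4;(1))


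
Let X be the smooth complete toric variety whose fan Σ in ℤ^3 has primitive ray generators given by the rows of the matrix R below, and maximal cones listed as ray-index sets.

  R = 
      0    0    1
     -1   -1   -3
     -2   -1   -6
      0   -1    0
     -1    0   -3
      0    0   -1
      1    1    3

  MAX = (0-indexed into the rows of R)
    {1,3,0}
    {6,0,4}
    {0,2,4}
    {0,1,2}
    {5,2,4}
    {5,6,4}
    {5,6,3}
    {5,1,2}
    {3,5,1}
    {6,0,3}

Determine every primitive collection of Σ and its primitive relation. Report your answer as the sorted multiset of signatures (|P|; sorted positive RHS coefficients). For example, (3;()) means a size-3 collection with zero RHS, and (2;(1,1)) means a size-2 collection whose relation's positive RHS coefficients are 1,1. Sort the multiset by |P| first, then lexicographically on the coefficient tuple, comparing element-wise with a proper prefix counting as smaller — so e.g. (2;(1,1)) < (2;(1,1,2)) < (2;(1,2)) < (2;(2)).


The 6 primitive collections of Σ (r=7, n=3):

  P={0,5}:  v_{0} + v_{5} = 0  →  sig = (2;())
  P={1,6}:  v_{1} + v_{6} = 0  →  sig = (2;())
  P={1,4}:  v_{1} + v_{4} = v_{2}  →  sig = (2;(1))
  P={2,6}:  v_{2} + v_{6} = v_{4}  →  sig = (2;(1))
  P={3,4}:  v_{3} + v_{4} = v_{1}  →  sig = (2;(1))
  P={2,3}:  v_{2} + v_{3} = 2·v_{1}  →  sig = (2;(2))

Sorted signature multiset PRS(X):
    (2;())
    (2;())
    (2;(1))
    (2;(1))
    (2;(1))
    (2;(2))


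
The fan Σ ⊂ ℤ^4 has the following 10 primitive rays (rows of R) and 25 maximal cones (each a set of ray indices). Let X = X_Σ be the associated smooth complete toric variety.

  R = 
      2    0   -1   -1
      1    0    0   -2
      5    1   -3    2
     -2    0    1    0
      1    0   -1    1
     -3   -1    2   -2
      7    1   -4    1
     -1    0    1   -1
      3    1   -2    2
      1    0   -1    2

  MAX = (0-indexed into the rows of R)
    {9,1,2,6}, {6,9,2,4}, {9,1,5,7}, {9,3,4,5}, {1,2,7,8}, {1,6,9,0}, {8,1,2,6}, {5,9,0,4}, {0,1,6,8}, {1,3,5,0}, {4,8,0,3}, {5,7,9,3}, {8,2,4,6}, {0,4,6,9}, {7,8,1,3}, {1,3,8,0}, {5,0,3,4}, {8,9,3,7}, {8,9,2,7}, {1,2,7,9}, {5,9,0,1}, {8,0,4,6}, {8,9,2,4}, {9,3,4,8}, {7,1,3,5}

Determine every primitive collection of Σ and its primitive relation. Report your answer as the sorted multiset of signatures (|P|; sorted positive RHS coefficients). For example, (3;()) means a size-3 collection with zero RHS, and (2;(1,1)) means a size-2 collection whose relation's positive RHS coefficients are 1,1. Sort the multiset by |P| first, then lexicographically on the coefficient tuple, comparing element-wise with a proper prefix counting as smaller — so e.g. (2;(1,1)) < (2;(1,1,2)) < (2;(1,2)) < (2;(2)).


|primitive collections| = 15. Relations:

  P = {4,7}:  v_{4} + v_{7} = 0  ⇒ sig = (2;())
  P = {5,8}:  v_{5} + v_{8} = 0  ⇒ sig = (2;())
  P = {0,2}:  v_{0} + v_{2} = v_{6}  ⇒ sig = (2;(1))
  P = {0,7}:  v_{0} + v_{7} = v_{1}  ⇒ sig = (2;(1))
  P = {1,4}:  v_{1} + v_{4} = v_{0}  ⇒ sig = (2;(1))
  P = {2,3}:  v_{2} + v_{3} = v_{8}  ⇒ sig = (2;(1))
  P = {2,5}:  v_{2} + v_{5} = v_{1} + v_{9}  ⇒ sig = (2;(1,1))
  P = {3,6}:  v_{3} + v_{6} = v_{0} + v_{8}  ⇒ sig = (2;(1,1))
  P = {6,7}:  v_{6} + v_{7} = v_{1} + v_{2}  ⇒ sig = (2;(1,1))
  P = {5,6}:  v_{5} + v_{6} = v_{0} + v_{1} + v_{9}  ⇒ sig = (2;(1,1,1))
  P = {1,3,9}:  v_{1} + v_{3} + v_{9} = 0  ⇒ sig = (3;())
  P = {0,3,9}:  v_{0} + v_{3} + v_{9} = v_{4}  ⇒ sig = (3;(1))
  P = {1,8,9}:  v_{1} + v_{8} + v_{9} = v_{2}  ⇒ sig = (3;(1))
  P = {0,8,9}:  v_{0} + v_{8} + v_{9} = v_{2} + v_{4}  ⇒ sig = (3;(1,1))
  P = {6,8,9}:  v_{6} + v_{8} + v_{9} = 2·v_{2} + v_{4}  ⇒ sig = (3;(1,2))

Sorted signature multiset PRS(X):
    |P|=2: 10 collections, coeffs (), (), (1), (1), (1), (1), (1,1), (1,1), (1,1), (1,1,1)
    |P|=3: 5 collections, coeffs (), (1), (1), (1,1), (1,2)


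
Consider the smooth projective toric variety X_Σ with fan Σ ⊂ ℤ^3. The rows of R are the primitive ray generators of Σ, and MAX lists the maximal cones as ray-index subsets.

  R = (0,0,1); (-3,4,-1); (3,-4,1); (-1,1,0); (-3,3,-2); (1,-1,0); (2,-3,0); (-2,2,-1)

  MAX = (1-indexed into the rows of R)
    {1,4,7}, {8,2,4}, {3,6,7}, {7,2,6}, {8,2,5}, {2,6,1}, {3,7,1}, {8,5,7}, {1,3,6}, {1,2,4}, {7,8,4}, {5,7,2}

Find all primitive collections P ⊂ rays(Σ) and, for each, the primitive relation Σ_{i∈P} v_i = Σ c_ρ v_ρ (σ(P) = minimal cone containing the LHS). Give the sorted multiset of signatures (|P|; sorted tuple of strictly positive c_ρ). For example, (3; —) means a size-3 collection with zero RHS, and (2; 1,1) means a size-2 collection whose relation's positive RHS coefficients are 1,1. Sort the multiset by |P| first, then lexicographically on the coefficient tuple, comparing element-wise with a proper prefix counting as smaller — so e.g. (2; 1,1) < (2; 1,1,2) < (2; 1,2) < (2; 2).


Σ has 14 primitive collections:

  • {2,3}:  v_{2} + v_{3} = 0  ⇒ sig = (2; —)
  • {4,6}:  v_{4} + v_{6} = 0  ⇒ sig = (2; —)
  • {1,5}:  v_{1} + v_{5} = v_{4} + v_{8}  ⇒ sig = (2; 1,1)
  • {3,4}:  v_{3} + v_{4} = v_{1} + v_{7}  ⇒ sig = (2; 1,1)
  • {3,5}:  v_{3} + v_{5} = v_{7} + v_{8}  ⇒ sig = (2; 1,1)
  • {3,8}:  v_{3} + v_{8} = v_{4} + v_{7}  ⇒ sig = (2; 1,1)
  • {6,8}:  v_{6} + v_{8} = v_{2} + v_{7}  ⇒ sig = (2; 1,1)
  • {1,8}:  v_{1} + v_{8} = 2·v_{4}  ⇒ sig = (2; 2)
  • {4,5}:  v_{4} + v_{5} = 2·v_{8}  ⇒ sig = (2; 2)
  • {5,6}:  v_{5} + v_{6} = 2·v_{2} + 2·v_{7}  ⇒ sig = (2; 2,2)
  • {1,2,7}:  v_{1} + v_{2} + v_{7} = v_{4}  ⇒ sig = (3; 1)
  • {1,6,7}:  v_{1} + v_{6} + v_{7} = v_{3}  ⇒ sig = (3; 1)
  • {2,4,7}:  v_{2} + v_{4} + v_{7} = v_{8}  ⇒ sig = (3; 1)
  • {2,7,8}:  v_{2} + v_{7} + v_{8} = v_{5}  ⇒ sig = (3; 1)

so the primitive-relation signature multiset is
    (2; —)
    (2; —)
    (2; 1,1)
    (2; 1,1)
    (2; 1,1)
    (2; 1,1)
    (2; 1,1)
    (2; 2)
    (2; 2)
    (2; 2,2)
    (3; 1)
    (3; 1)
    (3; 1)
    (3; 1)


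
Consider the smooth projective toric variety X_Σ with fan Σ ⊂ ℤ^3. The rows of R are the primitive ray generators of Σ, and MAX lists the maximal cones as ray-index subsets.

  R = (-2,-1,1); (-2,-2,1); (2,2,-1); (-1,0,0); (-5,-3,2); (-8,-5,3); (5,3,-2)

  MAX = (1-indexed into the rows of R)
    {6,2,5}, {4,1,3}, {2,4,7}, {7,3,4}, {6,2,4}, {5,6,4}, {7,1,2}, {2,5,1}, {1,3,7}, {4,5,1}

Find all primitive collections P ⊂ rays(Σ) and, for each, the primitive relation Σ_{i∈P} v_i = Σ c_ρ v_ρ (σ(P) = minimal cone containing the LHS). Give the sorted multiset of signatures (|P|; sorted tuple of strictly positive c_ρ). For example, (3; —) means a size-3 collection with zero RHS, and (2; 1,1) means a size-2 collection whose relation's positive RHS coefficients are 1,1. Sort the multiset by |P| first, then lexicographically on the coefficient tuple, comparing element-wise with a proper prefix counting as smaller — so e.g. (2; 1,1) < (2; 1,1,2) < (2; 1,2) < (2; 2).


Δ(Σ) — 7 vertices, 9 min non-faces:

  P={2,3}:  v_{2} + v_{3} = 0  ⇒ sig = (2; —)
  P={5,7}:  v_{5} + v_{7} = 0  ⇒ sig = (2; —)
  P={3,5}:  v_{3} + v_{5} = v_{1} + v_{4}  ⇒ sig = (2; 1,1)
  P={3,6}:  v_{3} + v_{6} = v_{4} + v_{5}  ⇒ sig = (2; 1,1)
  P={6,7}:  v_{6} + v_{7} = v_{2} + v_{4}  ⇒ sig = (2; 1,1)
  P={1,6}:  v_{1} + v_{6} = 2·v_{5}  ⇒ sig = (2; 2)
  P={1,2,4}:  v_{1} + v_{2} + v_{4} = v_{5}  ⇒ sig = (3; 1)
  P={1,4,7}:  v_{1} + v_{4} + v_{7} = v_{3}  ⇒ sig = (3; 1)
  P={2,4,5}:  v_{2} + v_{4} + v_{5} = v_{6}  ⇒ sig = (3; 1)

Hence PRS(X_Σ) =
    |P|=2: 6 collections, coeffs (), (), (1,1), (1,1), (1,1), (2)
    |P|=3: 3 collections, coeffs (1), (1), (1)


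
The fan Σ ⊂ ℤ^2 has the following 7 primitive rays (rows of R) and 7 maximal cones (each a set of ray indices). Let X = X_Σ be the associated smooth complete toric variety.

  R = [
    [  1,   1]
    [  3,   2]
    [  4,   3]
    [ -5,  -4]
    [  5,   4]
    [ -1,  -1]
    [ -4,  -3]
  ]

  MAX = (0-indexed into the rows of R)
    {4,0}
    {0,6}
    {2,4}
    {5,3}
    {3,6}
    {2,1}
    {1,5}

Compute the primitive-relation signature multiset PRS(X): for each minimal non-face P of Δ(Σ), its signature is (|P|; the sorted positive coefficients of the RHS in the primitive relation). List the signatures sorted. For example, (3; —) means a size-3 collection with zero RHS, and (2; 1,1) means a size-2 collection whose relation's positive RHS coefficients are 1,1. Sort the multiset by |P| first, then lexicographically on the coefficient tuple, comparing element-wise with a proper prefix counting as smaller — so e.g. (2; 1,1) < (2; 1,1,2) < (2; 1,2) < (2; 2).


Δ(Σ) — 7 vertices, 14 min non-faces:

  {0,5}:  v_{0} + v_{5} = 0  →  sig = (2; —)
  {2,6}:  v_{2} + v_{6} = 0  →  sig = (2; —)
  {3,4}:  v_{3} + v_{4} = 0  →  sig = (2; —)
  {0,1}:  v_{0} + v_{1} = v_{2}  →  sig = (2; 1)
  {0,2}:  v_{0} + v_{2} = v_{4}  →  sig = (2; 1)
  {0,3}:  v_{0} + v_{3} = v_{6}  →  sig = (2; 1)
  {1,6}:  v_{1} + v_{6} = v_{5}  →  sig = (2; 1)
  {2,3}:  v_{2} + v_{3} = v_{5}  →  sig = (2; 1)
  {2,5}:  v_{2} + v_{5} = v_{1}  →  sig = (2; 1)
  {4,5}:  v_{4} + v_{5} = v_{2}  →  sig = (2; 1)
  {4,6}:  v_{4} + v_{6} = v_{0}  →  sig = (2; 1)
  {5,6}:  v_{5} + v_{6} = v_{3}  →  sig = (2; 1)
  {1,3}:  v_{1} + v_{3} = 2·v_{5}  →  sig = (2; 2)
  {1,4}:  v_{1} + v_{4} = 2·v_{2}  →  sig = (2; 2)

so the primitive-relation signature multiset is
    |P|=2: 14 collections, coeffs (), (), (), (1), (1), (1), (1), (1), (1), (1), (1), (1), (2), (2)


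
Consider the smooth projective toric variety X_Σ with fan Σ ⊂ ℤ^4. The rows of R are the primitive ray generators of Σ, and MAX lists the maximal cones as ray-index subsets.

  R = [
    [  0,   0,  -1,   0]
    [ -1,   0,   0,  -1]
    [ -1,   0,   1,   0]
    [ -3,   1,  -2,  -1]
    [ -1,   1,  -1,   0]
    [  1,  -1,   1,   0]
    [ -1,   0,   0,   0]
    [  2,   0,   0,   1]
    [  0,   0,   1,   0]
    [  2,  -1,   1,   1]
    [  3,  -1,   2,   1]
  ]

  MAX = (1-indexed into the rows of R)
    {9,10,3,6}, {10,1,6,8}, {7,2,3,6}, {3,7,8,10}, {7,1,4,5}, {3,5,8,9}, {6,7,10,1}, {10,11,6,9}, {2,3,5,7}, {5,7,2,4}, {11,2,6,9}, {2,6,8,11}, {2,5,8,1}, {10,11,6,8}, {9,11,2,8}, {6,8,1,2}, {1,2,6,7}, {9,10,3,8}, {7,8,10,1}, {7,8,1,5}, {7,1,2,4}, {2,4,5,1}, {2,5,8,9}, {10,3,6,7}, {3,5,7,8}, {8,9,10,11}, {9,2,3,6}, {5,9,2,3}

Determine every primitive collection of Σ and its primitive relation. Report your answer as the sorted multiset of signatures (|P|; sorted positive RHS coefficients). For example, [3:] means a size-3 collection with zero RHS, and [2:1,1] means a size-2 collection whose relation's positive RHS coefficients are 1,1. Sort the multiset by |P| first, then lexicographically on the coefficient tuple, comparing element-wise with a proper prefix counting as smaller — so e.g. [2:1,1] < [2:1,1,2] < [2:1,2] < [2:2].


The 22 primitive collections of Σ (r=11, n=4):

  P={1,9}:  v_{1} + v_{9} = 0  so sig = [2:]
  P={4,11}:  v_{4} + v_{11} = 0  so sig = [2:]
  P={5,6}:  v_{5} + v_{6} = 0  so sig = [2:]
  P={1,3}:  v_{1} + v_{3} = v_{7}  so sig = [2:1]
  P={2,10}:  v_{2} + v_{10} = v_{6}  so sig = [2:1]
  P={7,9}:  v_{7} + v_{9} = v_{3}  so sig = [2:1]
  P={1,11}:  v_{1} + v_{11} = v_{6} + v_{8}  so sig = [2:1,1]
  P={4,8}:  v_{4} + v_{8} = v_{1} + v_{5}  so sig = [2:1,1]
  P={4,10}:  v_{4} + v_{10} = v_{1} + v_{7}  so sig = [2:1,1]
  P={5,10}:  v_{5} + v_{10} = v_{7} + v_{8}  so sig = [2:1,1]
  P={5,11}:  v_{5} + v_{11} = v_{8} + v_{9}  so sig = [2:1,1]
  P={7,11}:  v_{7} + v_{11} = v_{9} + v_{10}  so sig = [2:1,1]
  P={4,6}:  v_{4} + v_{6} = v_{1} + v_{2} + v_{7}  so sig = [2:1,1,1]
  P={4,9}:  v_{4} + v_{9} = v_{2} + v_{5} + v_{7}  so sig = [2:1,1,1]
  P={3,4}:  v_{3} + v_{4} = v_{2} + v_{5} + 2·v_{7}  so sig = [2:1,1,2]
  P={3,11}:  v_{3} + v_{11} = 2·v_{9} + v_{10}  so sig = [2:1,2]
  P={2,7,8}:  v_{2} + v_{7} + v_{8} = 0  so sig = [3:]
  P={2,3,8}:  v_{2} + v_{3} + v_{8} = v_{9}  so sig = [3:1]
  P={6,7,8}:  v_{6} + v_{7} + v_{8} = v_{10}  so sig = [3:1]
  P={6,8,9}:  v_{6} + v_{8} + v_{9} = v_{11}  so sig = [3:1]
  P={3,6,8}:  v_{3} + v_{6} + v_{8} = v_{9} + v_{10}  so sig = [3:1,1]
  P={1,2,5,7}:  v_{1} + v_{2} + v_{5} + v_{7} = v_{4}  so sig = [4:1]

Signatures (|P|; sorted positive RHS coefficients), sorted:
    |P|=2: 16 collections, coeffs (), (), (), (1), (1), (1), (1,1), (1,1), (1,1), (1,1), (1,1), (1,1), (1,1,1), (1,1,1), (1,1,2), (1,2)
    |P|=3: 5 collections, coeffs (), (1), (1), (1), (1,1)
    |P|=4: 1 collection, coeffs (1)


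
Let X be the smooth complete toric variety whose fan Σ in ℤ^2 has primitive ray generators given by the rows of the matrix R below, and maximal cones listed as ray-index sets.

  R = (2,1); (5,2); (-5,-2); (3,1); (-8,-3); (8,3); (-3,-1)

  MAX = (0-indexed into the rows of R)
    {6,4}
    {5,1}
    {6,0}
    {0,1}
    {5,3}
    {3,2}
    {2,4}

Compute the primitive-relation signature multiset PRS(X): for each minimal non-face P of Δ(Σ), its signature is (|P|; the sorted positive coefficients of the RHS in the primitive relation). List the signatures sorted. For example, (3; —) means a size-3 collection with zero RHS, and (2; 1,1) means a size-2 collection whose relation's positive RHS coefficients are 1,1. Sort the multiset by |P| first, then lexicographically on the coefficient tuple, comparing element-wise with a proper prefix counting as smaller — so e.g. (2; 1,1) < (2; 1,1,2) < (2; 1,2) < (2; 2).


14 collections generate NE(X_Σ); each relation:

  P = {1,2}:  v_{1} + v_{2} = 0 — sig = (2; —)
  P = {3,6}:  v_{3} + v_{6} = 0 — sig = (2; —)
  P = {4,5}:  v_{4} + v_{5} = 0 — sig = (2; —)
  P = {0,2}:  v_{0} + v_{2} = v_{6} — sig = (2; 1)
  P = {0,3}:  v_{0} + v_{3} = v_{1} — sig = (2; 1)
  P = {1,3}:  v_{1} + v_{3} = v_{5} — sig = (2; 1)
  P = {1,4}:  v_{1} + v_{4} = v_{6} — sig = (2; 1)
  P = {1,6}:  v_{1} + v_{6} = v_{0} — sig = (2; 1)
  P = {2,5}:  v_{2} + v_{5} = v_{3} — sig = (2; 1)
  P = {2,6}:  v_{2} + v_{6} = v_{4} — sig = (2; 1)
  P = {3,4}:  v_{3} + v_{4} = v_{2} — sig = (2; 1)
  P = {5,6}:  v_{5} + v_{6} = v_{1} — sig = (2; 1)
  P = {0,4}:  v_{0} + v_{4} = 2·v_{6} — sig = (2; 2)
  P = {0,5}:  v_{0} + v_{5} = 2·v_{1} — sig = (2; 2)

so the primitive-relation signature multiset is
    |P|=2: 14 collections, coeffs (), (), (), (1), (1), (1), (1), (1), (1), (1), (1), (1), (2), (2)


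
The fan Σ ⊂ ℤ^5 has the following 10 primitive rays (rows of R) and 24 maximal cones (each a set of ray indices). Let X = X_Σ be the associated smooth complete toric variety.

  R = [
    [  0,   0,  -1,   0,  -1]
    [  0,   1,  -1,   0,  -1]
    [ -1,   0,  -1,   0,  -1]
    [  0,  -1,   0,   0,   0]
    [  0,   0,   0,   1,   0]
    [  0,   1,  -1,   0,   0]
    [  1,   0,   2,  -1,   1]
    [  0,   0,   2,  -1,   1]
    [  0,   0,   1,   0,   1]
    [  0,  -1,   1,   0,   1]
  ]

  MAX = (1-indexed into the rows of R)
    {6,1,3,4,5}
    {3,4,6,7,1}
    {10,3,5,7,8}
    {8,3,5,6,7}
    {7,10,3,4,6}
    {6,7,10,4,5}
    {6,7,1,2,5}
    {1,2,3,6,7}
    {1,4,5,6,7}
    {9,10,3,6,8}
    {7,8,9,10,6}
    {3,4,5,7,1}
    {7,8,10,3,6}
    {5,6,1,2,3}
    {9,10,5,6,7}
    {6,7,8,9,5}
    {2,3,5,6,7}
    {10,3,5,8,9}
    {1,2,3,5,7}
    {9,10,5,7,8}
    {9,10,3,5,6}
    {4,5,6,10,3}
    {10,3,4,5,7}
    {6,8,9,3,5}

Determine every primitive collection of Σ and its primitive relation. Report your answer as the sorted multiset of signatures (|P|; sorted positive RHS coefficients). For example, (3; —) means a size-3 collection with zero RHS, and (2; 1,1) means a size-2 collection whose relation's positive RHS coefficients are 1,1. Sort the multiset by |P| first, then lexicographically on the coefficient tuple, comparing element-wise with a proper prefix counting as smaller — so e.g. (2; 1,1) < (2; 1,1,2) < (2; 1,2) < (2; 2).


The 14 primitive collections of Σ (r=10, n=5):

  {1,9}:  v_{1} + v_{9} = 0  ⇒ sig = (2; —)
  {2,10}:  v_{2} + v_{10} = 0  ⇒ sig = (2; —)
  {1,10}:  v_{1} + v_{10} = v_{4}  ⇒ sig = (2; 1)
  {2,4}:  v_{2} + v_{4} = v_{1}  ⇒ sig = (2; 1)
  {4,9}:  v_{4} + v_{9} = v_{10}  ⇒ sig = (2; 1)
  {1,8}:  v_{1} + v_{8} = v_{3} + v_{7}  ⇒ sig = (2; 1,1)
  {4,8}:  v_{4} + v_{8} = v_{3} + v_{7} + v_{10}  ⇒ sig = (2; 1,1,1)
  {2,9}:  v_{2} + v_{9} = v_{3} + v_{5} + v_{6} + v_{7}  ⇒ sig = (2; 1,1,1,1)
  {2,8}:  v_{2} + v_{8} = 2·v_{3} + v_{5} + v_{6} + 2·v_{7}  ⇒ sig = (2; 1,1,2,2)
  {3,7,9}:  v_{3} + v_{7} + v_{9} = v_{8}  ⇒ sig = (3; 1)
  {5,6,8,10}:  v_{5} + v_{6} + v_{8} + v_{10} = 2·v_{9}  ⇒ sig = (4; 2)
  {3,4,5,6,7}:  v_{3} + v_{4} + v_{5} + v_{6} + v_{7} = 0  ⇒ sig = (5; —)
  {1,3,5,6,7}:  v_{1} + v_{3} + v_{5} + v_{6} + v_{7} = v_{2}  ⇒ sig = (5; 1)
  {3,5,6,7,10}:  v_{3} + v_{5} + v_{6} + v_{7} + v_{10} = v_{9}  ⇒ sig = (5; 1)

Signatures (|P|; sorted positive RHS coefficients), sorted:
    (2; —)
    (2; —)
    (2; 1)
    (2; 1)
    (2; 1)
    (2; 1,1)
    (2; 1,1,1)
    (2; 1,1,1,1)
    (2; 1,1,2,2)
    (3; 1)
    (4; 2)
    (5; —)
    (5; 1)
    (5; 1)


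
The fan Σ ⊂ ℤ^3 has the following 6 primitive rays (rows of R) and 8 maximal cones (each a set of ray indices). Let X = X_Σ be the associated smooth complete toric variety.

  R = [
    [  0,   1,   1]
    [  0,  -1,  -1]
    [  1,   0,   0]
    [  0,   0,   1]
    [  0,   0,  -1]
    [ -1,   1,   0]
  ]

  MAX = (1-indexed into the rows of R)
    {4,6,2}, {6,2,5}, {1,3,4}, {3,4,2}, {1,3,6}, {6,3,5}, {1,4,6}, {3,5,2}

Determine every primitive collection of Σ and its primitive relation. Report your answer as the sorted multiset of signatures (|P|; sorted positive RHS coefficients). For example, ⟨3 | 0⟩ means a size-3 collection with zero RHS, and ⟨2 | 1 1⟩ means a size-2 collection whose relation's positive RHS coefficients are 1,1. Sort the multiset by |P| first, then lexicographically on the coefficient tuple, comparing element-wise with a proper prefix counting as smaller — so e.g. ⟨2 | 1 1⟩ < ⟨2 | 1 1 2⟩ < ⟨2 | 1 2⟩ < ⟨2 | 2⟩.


Δ(Σ) — 6 vertices, 5 min non-faces:

  P = {1,2}:  v_{1} + v_{2} = 0  so sig = ⟨2 | 0⟩
  P = {4,5}:  v_{4} + v_{5} = 0  so sig = ⟨2 | 0⟩
  P = {1,5}:  v_{1} + v_{5} = v_{3} + v_{6}  so sig = ⟨2 | 1 1⟩
  P = {2,3,6}:  v_{2} + v_{3} + v_{6} = v_{5}  so sig = ⟨3 | 1⟩
  P = {3,4,6}:  v_{3} + v_{4} + v_{6} = v_{1}  so sig = ⟨3 | 1⟩

so the primitive-relation signature multiset is
[⟨2 | 0⟩, ⟨2 | 0⟩, ⟨2 | 1 1⟩, ⟨3 | 1⟩, ⟨3 | 1⟩]


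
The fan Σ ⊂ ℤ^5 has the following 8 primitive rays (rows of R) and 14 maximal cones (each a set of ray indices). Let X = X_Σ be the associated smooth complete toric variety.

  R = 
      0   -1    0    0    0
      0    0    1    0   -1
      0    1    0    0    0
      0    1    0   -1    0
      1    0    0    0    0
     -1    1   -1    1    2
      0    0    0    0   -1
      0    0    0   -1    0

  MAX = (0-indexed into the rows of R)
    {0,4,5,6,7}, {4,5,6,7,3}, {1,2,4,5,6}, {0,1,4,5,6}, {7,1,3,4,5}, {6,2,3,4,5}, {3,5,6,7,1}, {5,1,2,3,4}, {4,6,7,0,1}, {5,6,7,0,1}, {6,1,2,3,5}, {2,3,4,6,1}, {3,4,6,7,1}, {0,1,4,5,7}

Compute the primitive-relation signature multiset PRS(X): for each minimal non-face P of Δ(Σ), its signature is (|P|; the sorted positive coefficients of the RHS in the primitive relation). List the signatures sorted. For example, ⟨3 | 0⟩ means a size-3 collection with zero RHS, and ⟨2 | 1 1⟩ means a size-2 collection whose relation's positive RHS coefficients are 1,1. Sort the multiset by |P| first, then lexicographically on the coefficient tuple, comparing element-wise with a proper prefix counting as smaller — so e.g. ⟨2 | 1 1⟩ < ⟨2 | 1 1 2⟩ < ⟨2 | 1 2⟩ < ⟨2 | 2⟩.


5 collections generate NE(X_Σ); each relation:

  {0,2}:  v_{0} + v_{2} = 0 — sig = ⟨2 | 0⟩
  {0,3}:  v_{0} + v_{3} = v_{7} — sig = ⟨2 | 1⟩
  {2,7}:  v_{2} + v_{7} = v_{3} — sig = ⟨2 | 1⟩
  {1,4,5,6,7}:  v_{1} + v_{4} + v_{5} + v_{6} + v_{7} = v_{2} — sig = ⟨5 | 1⟩
  {1,3,4,5,6}:  v_{1} + v_{3} + v_{4} + v_{5} + v_{6} = 2·v_{2} — sig = ⟨5 | 2⟩

Signatures (|P|; sorted positive RHS coefficients), sorted:
    ⟨2 | 0⟩
    ⟨2 | 1⟩
    ⟨2 | 1⟩
    ⟨5 | 1⟩
    ⟨5 | 2⟩


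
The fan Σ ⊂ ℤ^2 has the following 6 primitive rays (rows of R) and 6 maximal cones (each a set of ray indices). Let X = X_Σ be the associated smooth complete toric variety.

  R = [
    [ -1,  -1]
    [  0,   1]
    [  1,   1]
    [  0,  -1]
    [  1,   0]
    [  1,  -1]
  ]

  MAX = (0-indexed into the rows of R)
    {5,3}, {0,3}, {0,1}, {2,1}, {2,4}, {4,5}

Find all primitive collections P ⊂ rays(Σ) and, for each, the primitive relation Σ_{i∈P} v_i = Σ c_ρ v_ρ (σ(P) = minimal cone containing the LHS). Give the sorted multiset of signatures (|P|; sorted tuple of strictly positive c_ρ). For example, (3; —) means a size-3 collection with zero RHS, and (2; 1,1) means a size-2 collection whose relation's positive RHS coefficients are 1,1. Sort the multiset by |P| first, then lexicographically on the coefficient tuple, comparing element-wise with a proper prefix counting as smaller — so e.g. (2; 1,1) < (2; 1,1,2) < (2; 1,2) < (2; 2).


Σ has 9 primitive collections:

  P={0,2}:  v_{0} + v_{2} = 0  ⟹  sig = (2; —)
  P={1,3}:  v_{1} + v_{3} = 0  ⟹  sig = (2; —)
  P={0,4}:  v_{0} + v_{4} = v_{3}  ⟹  sig = (2; 1)
  P={1,4}:  v_{1} + v_{4} = v_{2}  ⟹  sig = (2; 1)
  P={1,5}:  v_{1} + v_{5} = v_{4}  ⟹  sig = (2; 1)
  P={2,3}:  v_{2} + v_{3} = v_{4}  ⟹  sig = (2; 1)
  P={3,4}:  v_{3} + v_{4} = v_{5}  ⟹  sig = (2; 1)
  P={0,5}:  v_{0} + v_{5} = 2·v_{3}  ⟹  sig = (2; 2)
  P={2,5}:  v_{2} + v_{5} = 2·v_{4}  ⟹  sig = (2; 2)

Sorted signature multiset PRS(X):
[(2; —), (2; —), (2; 1), (2; 1), (2; 1), (2; 1), (2; 1), (2; 2), (2; 2)]


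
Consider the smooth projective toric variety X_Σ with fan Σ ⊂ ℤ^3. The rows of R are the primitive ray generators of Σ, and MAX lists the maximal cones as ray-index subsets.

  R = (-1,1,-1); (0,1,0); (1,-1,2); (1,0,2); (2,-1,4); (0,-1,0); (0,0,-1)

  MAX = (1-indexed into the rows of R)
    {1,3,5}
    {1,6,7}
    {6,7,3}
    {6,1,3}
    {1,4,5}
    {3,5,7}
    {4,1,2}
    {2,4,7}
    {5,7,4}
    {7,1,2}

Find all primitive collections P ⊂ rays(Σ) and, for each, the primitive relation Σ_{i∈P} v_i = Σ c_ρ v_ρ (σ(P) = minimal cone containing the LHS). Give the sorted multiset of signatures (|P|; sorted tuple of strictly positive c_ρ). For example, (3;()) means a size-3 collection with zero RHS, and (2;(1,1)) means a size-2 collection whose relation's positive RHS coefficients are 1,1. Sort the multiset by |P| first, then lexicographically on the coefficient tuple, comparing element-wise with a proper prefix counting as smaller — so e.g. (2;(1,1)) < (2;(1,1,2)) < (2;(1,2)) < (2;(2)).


The 9 primitive collections of Σ (r=7, n=3):

  • {2,6}:  v_{2} + v_{6} = 0  ⇒ sig = (2;())
  • {2,3}:  v_{2} + v_{3} = v_{4}  ⇒ sig = (2;(1))
  • {3,4}:  v_{3} + v_{4} = v_{5}  ⇒ sig = (2;(1))
  • {4,6}:  v_{4} + v_{6} = v_{3}  ⇒ sig = (2;(1))
  • {2,5}:  v_{2} + v_{5} = 2·v_{4}  ⇒ sig = (2;(2))
  • {5,6}:  v_{5} + v_{6} = 2·v_{3}  ⇒ sig = (2;(2))
  • {1,3,7}:  v_{1} + v_{3} + v_{7} = 0  ⇒ sig = (3;())
  • {1,4,7}:  v_{1} + v_{4} + v_{7} = v_{2}  ⇒ sig = (3;(1))
  • {1,5,7}:  v_{1} + v_{5} + v_{7} = v_{4}  ⇒ sig = (3;(1))

Signatures (|P|; sorted positive RHS coefficients), sorted:
    |P|=2: 6 collections, coeffs (), (1), (1), (1), (2), (2)
    |P|=3: 3 collections, coeffs (), (1), (1)


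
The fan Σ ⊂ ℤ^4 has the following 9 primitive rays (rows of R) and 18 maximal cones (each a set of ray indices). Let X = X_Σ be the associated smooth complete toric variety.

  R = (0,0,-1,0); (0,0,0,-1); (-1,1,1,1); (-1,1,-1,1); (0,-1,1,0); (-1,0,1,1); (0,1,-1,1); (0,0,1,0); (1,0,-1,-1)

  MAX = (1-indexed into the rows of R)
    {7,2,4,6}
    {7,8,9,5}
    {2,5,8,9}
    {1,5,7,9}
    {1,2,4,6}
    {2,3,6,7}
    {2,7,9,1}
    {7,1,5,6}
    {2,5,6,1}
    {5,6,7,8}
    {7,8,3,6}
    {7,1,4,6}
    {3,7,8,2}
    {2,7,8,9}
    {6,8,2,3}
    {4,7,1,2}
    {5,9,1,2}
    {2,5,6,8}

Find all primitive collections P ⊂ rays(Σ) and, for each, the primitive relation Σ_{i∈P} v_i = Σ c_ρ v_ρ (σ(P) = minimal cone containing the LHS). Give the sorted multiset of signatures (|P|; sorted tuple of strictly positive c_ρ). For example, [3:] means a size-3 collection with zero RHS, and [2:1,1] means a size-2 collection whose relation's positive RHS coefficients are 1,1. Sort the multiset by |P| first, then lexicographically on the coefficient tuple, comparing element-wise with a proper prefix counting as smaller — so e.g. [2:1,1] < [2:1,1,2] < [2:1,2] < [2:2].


|primitive collections| = 12. Relations:

  P = {1,8}:  v_{1} + v_{8} = 0  ⟹  sig = [2:]
  P = {6,9}:  v_{6} + v_{9} = 0  ⟹  sig = [2:]
  P = {3,5}:  v_{3} + v_{5} = v_{6} + v_{8}  ⟹  sig = [2:1,1]
  P = {4,5}:  v_{4} + v_{5} = v_{1} + v_{6}  ⟹  sig = [2:1,1]
  P = {1,3}:  v_{1} + v_{3} = v_{2} + v_{6} + v_{7}  ⟹  sig = [2:1,1,1]
  P = {3,9}:  v_{3} + v_{9} = v_{2} + v_{7} + v_{8}  ⟹  sig = [2:1,1,1]
  P = {4,8}:  v_{4} + v_{8} = v_{2} + v_{6} + v_{7}  ⟹  sig = [2:1,1,1]
  P = {4,9}:  v_{4} + v_{9} = v_{1} + v_{2} + v_{7}  ⟹  sig = [2:1,1,1]
  P = {3,4}:  v_{3} + v_{4} = 2·v_{2} + 2·v_{6} + 2·v_{7}  ⟹  sig = [2:2,2,2]
  P = {2,5,7}:  v_{2} + v_{5} + v_{7} = 0  ⟹  sig = [3:]
  P = {1,2,6,7}:  v_{1} + v_{2} + v_{6} + v_{7} = v_{4}  ⟹  sig = [4:1]
  P = {2,6,7,8}:  v_{2} + v_{6} + v_{7} + v_{8} = v_{3}  ⟹  sig = [4:1]

so the primitive-relation signature multiset is
    [2:]
    [2:]
    [2:1,1]
    [2:1,1]
    [2:1,1,1]
    [2:1,1,1]
    [2:1,1,1]
    [2:1,1,1]
    [2:2,2,2]
    [3:]
    [4:1]
    [4:1]


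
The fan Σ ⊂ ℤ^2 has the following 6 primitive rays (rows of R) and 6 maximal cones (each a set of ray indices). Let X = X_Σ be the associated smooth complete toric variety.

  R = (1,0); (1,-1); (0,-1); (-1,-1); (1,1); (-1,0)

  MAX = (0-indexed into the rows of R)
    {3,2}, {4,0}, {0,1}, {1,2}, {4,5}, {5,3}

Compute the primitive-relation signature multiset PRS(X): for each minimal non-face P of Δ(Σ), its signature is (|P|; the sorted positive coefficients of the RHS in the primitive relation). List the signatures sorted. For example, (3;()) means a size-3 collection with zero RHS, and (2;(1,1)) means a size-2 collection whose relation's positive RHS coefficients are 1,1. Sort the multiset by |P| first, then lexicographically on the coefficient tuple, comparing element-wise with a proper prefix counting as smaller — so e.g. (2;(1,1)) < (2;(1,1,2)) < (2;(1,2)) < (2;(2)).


9 collections generate NE(X_Σ); each relation:

  P = {0,5}:  v_{0} + v_{5} = 0  ⟹  sig = (2;())
  P = {3,4}:  v_{3} + v_{4} = 0  ⟹  sig = (2;())
  P = {0,2}:  v_{0} + v_{2} = v_{1}  ⟹  sig = (2;(1))
  P = {0,3}:  v_{0} + v_{3} = v_{2}  ⟹  sig = (2;(1))
  P = {1,5}:  v_{1} + v_{5} = v_{2}  ⟹  sig = (2;(1))
  P = {2,4}:  v_{2} + v_{4} = v_{0}  ⟹  sig = (2;(1))
  P = {2,5}:  v_{2} + v_{5} = v_{3}  ⟹  sig = (2;(1))
  P = {1,3}:  v_{1} + v_{3} = 2·v_{2}  ⟹  sig = (2;(2))
  P = {1,4}:  v_{1} + v_{4} = 2·v_{0}  ⟹  sig = (2;(2))

Signatures (|P|; sorted positive RHS coefficients), sorted:
{ (2;()) ×2,  (2;(1)) ×5,  (2;(2)) ×2 }


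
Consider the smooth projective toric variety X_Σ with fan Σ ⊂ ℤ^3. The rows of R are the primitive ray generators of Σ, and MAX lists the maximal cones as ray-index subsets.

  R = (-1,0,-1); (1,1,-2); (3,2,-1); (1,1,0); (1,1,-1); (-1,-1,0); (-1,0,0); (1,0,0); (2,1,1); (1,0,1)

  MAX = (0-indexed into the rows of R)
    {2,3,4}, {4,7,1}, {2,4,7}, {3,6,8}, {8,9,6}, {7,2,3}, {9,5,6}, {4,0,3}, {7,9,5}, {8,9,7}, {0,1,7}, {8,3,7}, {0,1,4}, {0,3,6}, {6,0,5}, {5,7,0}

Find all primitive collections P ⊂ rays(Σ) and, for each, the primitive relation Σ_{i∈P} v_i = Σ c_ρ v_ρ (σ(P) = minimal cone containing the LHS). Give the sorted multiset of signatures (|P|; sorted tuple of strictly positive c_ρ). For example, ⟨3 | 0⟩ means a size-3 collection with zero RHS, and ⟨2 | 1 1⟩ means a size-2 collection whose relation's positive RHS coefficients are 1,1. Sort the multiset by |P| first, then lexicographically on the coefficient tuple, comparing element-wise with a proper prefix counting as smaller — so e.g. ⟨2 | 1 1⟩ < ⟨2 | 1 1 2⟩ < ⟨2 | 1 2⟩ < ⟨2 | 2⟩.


24 minimal non-faces of Δ(Σ) (on 10 rays):

  {0,9}:  v_{0} + v_{9} = 0  so sig = ⟨2 | 0⟩
  {3,5}:  v_{3} + v_{5} = 0  so sig = ⟨2 | 0⟩
  {6,7}:  v_{6} + v_{7} = 0  so sig = ⟨2 | 0⟩
  {0,8}:  v_{0} + v_{8} = v_{3}  so sig = ⟨2 | 1⟩
  {1,8}:  v_{1} + v_{8} = v_{2}  so sig = ⟨2 | 1⟩
  {3,9}:  v_{3} + v_{9} = v_{8}  so sig = ⟨2 | 1⟩
  {5,8}:  v_{5} + v_{8} = v_{9}  so sig = ⟨2 | 1⟩
  {1,6}:  v_{1} + v_{6} = v_{0} + v_{4}  so sig = ⟨2 | 1 1⟩
  {1,9}:  v_{1} + v_{9} = v_{4} + v_{7}  so sig = ⟨2 | 1 1⟩
  {2,5}:  v_{2} + v_{5} = v_{4} + v_{7}  so sig = ⟨2 | 1 1⟩
  {2,6}:  v_{2} + v_{6} = v_{3} + v_{4}  so sig = ⟨2 | 1 1⟩
  {4,5}:  v_{4} + v_{5} = v_{0} + v_{7}  so sig = ⟨2 | 1 1⟩
  {4,6}:  v_{4} + v_{6} = v_{0} + v_{3}  so sig = ⟨2 | 1 1⟩
  {4,9}:  v_{4} + v_{9} = v_{3} + v_{7}  so sig = ⟨2 | 1 1⟩
  {4,8}:  v_{4} + v_{8} = 2·v_{3} + v_{7}  so sig = ⟨2 | 1 2⟩
  {1,2}:  v_{1} + v_{2} = 3·v_{4} + v_{7}  so sig = ⟨2 | 1 3⟩
  {0,2}:  v_{0} + v_{2} = 2·v_{4}  so sig = ⟨2 | 2⟩
  {1,3}:  v_{1} + v_{3} = 2·v_{4}  so sig = ⟨2 | 2⟩
  {1,5}:  v_{1} + v_{5} = 2·v_{0} + 2·v_{7}  so sig = ⟨2 | 2 2⟩
  {2,9}:  v_{2} + v_{9} = 2·v_{3} + 2·v_{7}  so sig = ⟨2 | 2 2⟩
  {2,8}:  v_{2} + v_{8} = 3·v_{3} + 2·v_{7}  so sig = ⟨2 | 2 3⟩
  {0,3,7}:  v_{0} + v_{3} + v_{7} = v_{4}  so sig = ⟨3 | 1⟩
  {0,4,7}:  v_{0} + v_{4} + v_{7} = v_{1}  so sig = ⟨3 | 1⟩
  {3,4,7}:  v_{3} + v_{4} + v_{7} = v_{2}  so sig = ⟨3 | 1⟩

Sorted signature multiset PRS(X):
    |P|=2: 21 collections, coeffs (), (), (), (1), (1), (1), (1), (1,1), (1,1), (1,1), (1,1), (1,1), (1,1), (1,1), (1,2), (1,3), (2), (2), (2,2), (2,2), (2,3)
    |P|=3: 3 collections, coeffs (1), (1), (1)


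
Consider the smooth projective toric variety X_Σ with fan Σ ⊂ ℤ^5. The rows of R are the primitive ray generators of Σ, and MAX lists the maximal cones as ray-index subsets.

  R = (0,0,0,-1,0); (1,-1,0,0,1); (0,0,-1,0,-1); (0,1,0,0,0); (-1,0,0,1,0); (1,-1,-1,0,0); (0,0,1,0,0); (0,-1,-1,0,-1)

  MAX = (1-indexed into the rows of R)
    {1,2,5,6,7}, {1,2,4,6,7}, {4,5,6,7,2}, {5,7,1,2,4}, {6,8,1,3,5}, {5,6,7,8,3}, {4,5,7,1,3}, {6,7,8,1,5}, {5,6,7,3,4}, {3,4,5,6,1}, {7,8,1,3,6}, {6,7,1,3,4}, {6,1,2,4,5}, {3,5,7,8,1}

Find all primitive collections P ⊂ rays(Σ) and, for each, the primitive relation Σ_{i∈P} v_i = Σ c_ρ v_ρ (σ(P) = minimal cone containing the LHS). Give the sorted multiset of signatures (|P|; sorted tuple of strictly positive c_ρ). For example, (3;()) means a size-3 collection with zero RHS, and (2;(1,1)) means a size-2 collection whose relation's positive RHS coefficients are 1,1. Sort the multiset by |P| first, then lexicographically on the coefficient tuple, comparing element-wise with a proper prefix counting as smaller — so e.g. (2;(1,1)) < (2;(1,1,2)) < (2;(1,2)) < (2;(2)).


Δ(Σ) — 8 vertices, 5 min non-faces:

  P = {2,3}:  v_{2} + v_{3} = v_{6} — sig = (2;(1))
  P = {4,8}:  v_{4} + v_{8} = v_{3} — sig = (2;(1))
  P = {2,8}:  v_{2} + v_{8} = v_{1} + v_{5} + 2·v_{6} + v_{7} — sig = (2;(1,1,1,2))
  P = {1,4,5,6,7}:  v_{1} + v_{4} + v_{5} + v_{6} + v_{7} = 0 — sig = (5;())
  P = {1,3,5,6,7}:  v_{1} + v_{3} + v_{5} + v_{6} + v_{7} = v_{8} — sig = (5;(1))

Signatures (|P|; sorted positive RHS coefficients), sorted:
    (2;(1))
    (2;(1))
    (2;(1,1,1,2))
    (5;())
    (5;(1))


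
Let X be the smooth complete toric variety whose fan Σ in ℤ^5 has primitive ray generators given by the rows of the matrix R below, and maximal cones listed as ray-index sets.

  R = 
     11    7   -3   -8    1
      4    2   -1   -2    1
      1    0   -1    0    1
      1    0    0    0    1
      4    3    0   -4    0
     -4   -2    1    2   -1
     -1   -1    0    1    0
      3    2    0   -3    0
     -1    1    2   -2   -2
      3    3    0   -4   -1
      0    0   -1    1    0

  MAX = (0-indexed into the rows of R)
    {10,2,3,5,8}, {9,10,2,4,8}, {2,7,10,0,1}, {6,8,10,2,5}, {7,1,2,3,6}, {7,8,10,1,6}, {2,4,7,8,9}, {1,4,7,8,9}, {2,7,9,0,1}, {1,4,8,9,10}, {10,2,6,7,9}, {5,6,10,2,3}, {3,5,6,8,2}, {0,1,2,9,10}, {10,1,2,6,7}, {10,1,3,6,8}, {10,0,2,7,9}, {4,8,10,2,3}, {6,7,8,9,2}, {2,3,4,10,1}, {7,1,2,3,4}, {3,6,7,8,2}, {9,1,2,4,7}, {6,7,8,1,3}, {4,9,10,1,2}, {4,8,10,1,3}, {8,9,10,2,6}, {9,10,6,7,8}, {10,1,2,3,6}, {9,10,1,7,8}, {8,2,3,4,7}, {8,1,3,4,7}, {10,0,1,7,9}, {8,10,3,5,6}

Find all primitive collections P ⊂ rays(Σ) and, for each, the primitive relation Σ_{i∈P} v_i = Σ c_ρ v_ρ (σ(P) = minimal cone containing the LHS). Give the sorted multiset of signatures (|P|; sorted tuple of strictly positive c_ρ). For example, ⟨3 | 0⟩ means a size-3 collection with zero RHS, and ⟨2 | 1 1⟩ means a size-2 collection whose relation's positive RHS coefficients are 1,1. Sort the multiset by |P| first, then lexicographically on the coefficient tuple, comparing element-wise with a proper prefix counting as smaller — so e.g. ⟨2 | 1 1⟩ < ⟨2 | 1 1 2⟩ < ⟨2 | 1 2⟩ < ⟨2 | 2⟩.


18 collections generate NE(X_Σ); each relation:

  • {1,5}:  v_{1} + v_{5} = 0 ; sig = ⟨2 | 0⟩
  • {3,9}:  v_{3} + v_{9} = v_{4} ; sig = ⟨2 | 1⟩
  • {4,6}:  v_{4} + v_{6} = v_{7} ; sig = ⟨2 | 1⟩
  • {4,5}:  v_{4} + v_{5} = v_{2} + v_{8} ; sig = ⟨2 | 1 1⟩
  • {5,7}:  v_{5} + v_{7} = v_{2} + v_{6} + v_{8} ; sig = ⟨2 | 1 1 1⟩
  • {0,5}:  v_{0} + v_{5} = v_{2} + v_{7} + v_{9} + v_{10} ; sig = ⟨2 | 1 1 1 1⟩
  • {0,3}:  v_{0} + v_{3} = 2·v_{1} + v_{2} + v_{9} ; sig = ⟨2 | 1 1 2⟩
  • {5,9}:  v_{5} + v_{9} = 2·v_{2} + v_{6} + 2·v_{8} + v_{10} ; sig = ⟨2 | 1 1 2 2⟩
  • {0,8}:  v_{0} + v_{8} = v_{1} + 2·v_{9} ; sig = ⟨2 | 1 2⟩
  • {0,4}:  v_{0} + v_{4} = 2·v_{1} + v_{2} + 2·v_{9} ; sig = ⟨2 | 1 2 2⟩
  • {0,6}:  v_{0} + v_{6} = v_{2} + 3·v_{7} + 2·v_{10} ; sig = ⟨2 | 1 2 3⟩
  • {1,2,8}:  v_{1} + v_{2} + v_{8} = v_{4} ; sig = ⟨3 | 1⟩
  • {3,7,10}:  v_{3} + v_{7} + v_{10} = v_{1} ; sig = ⟨3 | 1⟩
  • {4,7,10}:  v_{4} + v_{7} + v_{10} = v_{1} + v_{9} ; sig = ⟨3 | 1 1⟩
  • {1,6,9}:  v_{1} + v_{6} + v_{9} = 2·v_{7} + v_{10} ; sig = ⟨3 | 1 2⟩
  • {2,7,8,10}:  v_{2} + v_{7} + v_{8} + v_{10} = v_{9} ; sig = ⟨4 | 1⟩
  • {2,3,6,8,10}:  v_{2} + v_{3} + v_{6} + v_{8} + v_{10} = 0 ; sig = ⟨5 | 0⟩
  • {1,2,7,9,10}:  v_{1} + v_{2} + v_{7} + v_{9} + v_{10} = v_{0} ; sig = ⟨5 | 1⟩

so the primitive-relation signature multiset is
{ ⟨2 | 0⟩,  ⟨2 | 1⟩ ×2,  ⟨2 | 1 1⟩,  ⟨2 | 1 1 1⟩,  ⟨2 | 1 1 1 1⟩,  ⟨2 | 1 1 2⟩,  ⟨2 | 1 1 2 2⟩,  ⟨2 | 1 2⟩,  ⟨2 | 1 2 2⟩,  ⟨2 | 1 2 3⟩,  ⟨3 | 1⟩ ×2,  ⟨3 | 1 1⟩,  ⟨3 | 1 2⟩,  ⟨4 | 1⟩,  ⟨5 | 0⟩,  ⟨5 | 1⟩ }
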